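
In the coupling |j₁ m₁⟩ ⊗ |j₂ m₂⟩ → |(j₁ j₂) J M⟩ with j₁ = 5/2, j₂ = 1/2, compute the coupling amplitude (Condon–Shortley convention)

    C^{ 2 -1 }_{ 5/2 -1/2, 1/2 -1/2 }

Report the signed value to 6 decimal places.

triangle: 1!*4!*0!/6! = 24/720
(j±m)!: 2!*3!*0!*1!*1!*3! = 72
prefactor² = (2J+1)*Δ*N² = 12
  k=0: +1/(0!*1!*3!*0!*1!*0!) = 1/6
Σ = 1/6  ⇒  CG² = 12*1/6² = 1/3
CG = +√(1/3) = +0.577350

+√(1/3) = +0.577350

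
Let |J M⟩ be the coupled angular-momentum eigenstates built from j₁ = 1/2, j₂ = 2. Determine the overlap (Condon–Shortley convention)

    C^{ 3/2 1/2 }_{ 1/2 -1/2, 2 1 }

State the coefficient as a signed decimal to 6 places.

triangle: 1!×0!×3!/5! = 6/120
(j±m)!: 0!×1!×3!×1!×2!×1! = 12
prefactor² = (2J+1)×Δ×N² = 12/5
  k=1: −1/(1!×0!×0!×2!×0!×1!) = -1/2
Σ = -1/2  ⇒  CG² = 12/5×(-1/2)² = 3/5
CG = −√(3/5) = -0.774597

−√(3/5) = -0.774597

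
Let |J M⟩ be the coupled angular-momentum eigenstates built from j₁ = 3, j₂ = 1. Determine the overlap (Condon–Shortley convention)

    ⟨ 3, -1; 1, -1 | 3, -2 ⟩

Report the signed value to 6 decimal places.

√[7·1!5!1!/8! · 2!4!0!2!1!5!] = √(240)
  +(−1)^0/∏(0,1,4,0,1,1)! = 1/24  (running 1/24)
⟨..|..⟩ = √(240)·(1/24) = +0.645497

+0.645497  (= +√(5/12))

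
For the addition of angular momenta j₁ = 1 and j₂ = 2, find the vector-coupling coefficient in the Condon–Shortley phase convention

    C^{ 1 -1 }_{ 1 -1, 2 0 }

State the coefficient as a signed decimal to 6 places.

√[3·2!0!2!/5! · 0!2!2!2!0!2!] = √(8/5)
  +(−1)^2/∏(2,0,0,0,0,2)! = 1/4  (running 1/4)
⟨..|..⟩ = √(8/5)·(1/4) = +0.316228

+√(1/10) = +0.316228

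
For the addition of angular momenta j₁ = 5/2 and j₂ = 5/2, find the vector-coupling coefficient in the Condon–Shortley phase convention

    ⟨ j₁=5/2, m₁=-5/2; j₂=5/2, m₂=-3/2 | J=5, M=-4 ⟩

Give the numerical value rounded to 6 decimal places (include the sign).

triangle: 0!×5!×5!/11! = 14400/39916800
(j±m)!: 0!×5!×1!×4!×1!×9! = 1045094400
prefactor² = (2J+1)×Δ×N² = 4147200
  k=0: +1/(0!×0!×5!×1!×0!×4!) = 1/2880
Σ = 1/2880  ⇒  CG² = 4147200×1/2880² = 1/2
CG = +√(1/2) = +0.707107

+√(1/2) ≈ +0.707107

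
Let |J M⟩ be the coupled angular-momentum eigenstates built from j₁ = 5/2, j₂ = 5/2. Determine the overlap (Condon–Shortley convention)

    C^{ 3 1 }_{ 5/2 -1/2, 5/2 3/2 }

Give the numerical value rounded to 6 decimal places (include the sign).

+√(1/30) = +0.182574

triangle: 2!·3!·3!/9! = 72/362880
(j±m)!: 2!·3!·4!·1!·4!·2! = 13824
prefactor² = (2J+1)·Δ·N² = 96/5
  k=1: −1/(1!·1!·2!·3!·1!·0!) = -1/12
  k=2: +1/(2!·0!·1!·2!·2!·1!) = 1/8
Σ = 1/24  ⇒  CG² = 96/5·1/24² = 1/30
CG = +√(1/30) = +0.182574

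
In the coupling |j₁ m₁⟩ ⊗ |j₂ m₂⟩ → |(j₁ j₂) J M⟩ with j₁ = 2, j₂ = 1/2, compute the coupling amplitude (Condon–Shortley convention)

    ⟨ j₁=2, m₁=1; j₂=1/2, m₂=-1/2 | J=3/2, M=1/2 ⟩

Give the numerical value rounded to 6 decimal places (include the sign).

+√(3/5) ≈ +0.774597

j₁+j₂−J=1  J+j₁−j₂=3  J−j₁+j₂=0  j₁+j₂+J+1=5
(j₁±m₁, j₂±m₂, J±M) = (3,1,0,1,2,1)
P² = 12/5
sum k=0..0:
  [0] +1/2 = 1/2
S = 1/2
C² = P²·S² = 3/5 ; C = +0.774597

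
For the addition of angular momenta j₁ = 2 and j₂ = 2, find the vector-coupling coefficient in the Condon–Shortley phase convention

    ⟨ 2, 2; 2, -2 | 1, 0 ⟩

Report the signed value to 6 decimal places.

+√(2/5) = +0.632456

triangle: 3!*1!*1!/6! = 6/720
(j±m)!: 4!*0!*0!*4!*1!*1! = 576
prefactor² = (2J+1)*Δ*N² = 72/5
  k=0: +1/(0!*3!*0!*0!*1!*1!) = 1/6
Σ = 1/6  ⇒  CG² = 72/5*1/6² = 2/5
CG = +√(2/5) = +0.632456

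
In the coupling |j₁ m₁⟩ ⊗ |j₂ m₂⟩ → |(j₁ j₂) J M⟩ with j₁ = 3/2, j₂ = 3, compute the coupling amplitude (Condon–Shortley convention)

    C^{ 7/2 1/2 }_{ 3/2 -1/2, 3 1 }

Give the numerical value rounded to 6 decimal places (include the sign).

-0.534522  (= −√(2/7))

triangle: 1!·2!·5!/9! = 240/362880
(j±m)!: 1!·2!·4!·2!·4!·3! = 13824
prefactor² = (2J+1)·Δ·N² = 512/7
  k=0: +1/(0!·1!·2!·4!·0!·1!) = 1/48
  k=1: −1/(1!·0!·1!·3!·1!·2!) = -1/12
Σ = -1/16  ⇒  CG² = 512/7·(-1/16)² = 2/7
CG = −√(2/7) = -0.534522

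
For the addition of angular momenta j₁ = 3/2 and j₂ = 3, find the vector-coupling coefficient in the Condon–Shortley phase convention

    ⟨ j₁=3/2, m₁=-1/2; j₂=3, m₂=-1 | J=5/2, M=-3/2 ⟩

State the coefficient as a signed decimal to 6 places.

−√(7/20) = -0.591608

j₁+j₂−J=2  J+j₁−j₂=1  J−j₁+j₂=4  j₁+j₂+J+1=8
(j₁±m₁, j₂±m₂, J±M) = (1,2,2,4,1,4)
P² = 576/35
sum k=1..2:
  [1] −1/6 = -1/6
  [2] +1/48 = 1/48
S = -7/48
C² = P²·S² = 7/20 ; C = -0.591608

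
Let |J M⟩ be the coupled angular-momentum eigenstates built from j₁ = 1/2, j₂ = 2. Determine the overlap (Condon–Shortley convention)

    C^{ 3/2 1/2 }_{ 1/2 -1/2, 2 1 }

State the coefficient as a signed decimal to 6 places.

−√(3/5) = -0.774597

j₁+j₂−J=1  J+j₁−j₂=0  J−j₁+j₂=3  j₁+j₂+J+1=5
(j₁±m₁, j₂±m₂, J±M) = (0,1,3,1,2,1)
P² = 12/5
sum k=1..1:
  [1] −1/2 = -1/2
S = -1/2
C² = P²·S² = 3/5 ; C = -0.774597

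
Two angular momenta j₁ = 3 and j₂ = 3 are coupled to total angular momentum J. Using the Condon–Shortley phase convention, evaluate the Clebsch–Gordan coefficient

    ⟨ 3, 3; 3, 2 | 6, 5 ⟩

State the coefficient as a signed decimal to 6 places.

√[13·0!6!6!/13! · 6!0!5!1!11!1!] = √(3732480000)
  +(−1)^0/∏(0,0,0,5,6,1)! = 1/86400  (running 1/86400)
⟨..|..⟩ = √(3732480000)·(1/86400) = +0.707107

+0.707107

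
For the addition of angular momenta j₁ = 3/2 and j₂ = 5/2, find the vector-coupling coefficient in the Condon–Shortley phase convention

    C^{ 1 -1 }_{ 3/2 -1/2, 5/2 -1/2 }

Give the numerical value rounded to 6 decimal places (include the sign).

triangle: 3!×0!×2!/6! = 12/720
(j±m)!: 1!×2!×2!×3!×0!×2! = 48
prefactor² = (2J+1)×Δ×N² = 12/5
  k=2: +1/(2!×1!×0!×0!×0!×2!) = 1/4
Σ = 1/4  ⇒  CG² = 12/5×1/4² = 3/20
CG = +√(3/20) = +0.387298

+0.387298  (= +√(3/20))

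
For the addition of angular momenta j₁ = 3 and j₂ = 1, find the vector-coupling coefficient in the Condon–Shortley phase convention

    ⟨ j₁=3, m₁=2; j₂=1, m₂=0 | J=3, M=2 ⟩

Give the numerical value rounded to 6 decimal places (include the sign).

triangle: 1!×5!×1!/8! = 120/40320
(j±m)!: 5!×1!×1!×1!×5!×1! = 14400
prefactor² = (2J+1)×Δ×N² = 300
  k=0: +1/(0!×1!×1!×1!×4!×0!) = 1/24
  k=1: −1/(1!×0!×0!×0!×5!×1!) = -1/120
Σ = 1/30  ⇒  CG² = 300×1/30² = 1/3
CG = +√(1/3) = +0.577350

+√(1/3) ≈ +0.577350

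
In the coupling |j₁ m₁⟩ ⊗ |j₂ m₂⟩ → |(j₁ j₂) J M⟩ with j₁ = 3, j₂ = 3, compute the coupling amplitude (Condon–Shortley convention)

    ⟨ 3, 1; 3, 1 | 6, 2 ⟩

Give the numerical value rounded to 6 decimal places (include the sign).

+√(5/11) = +0.674200

√[13·0!6!6!/13! · 4!2!4!2!8!4!] = √(26542080/11)
  +(−1)^0/∏(0,0,2,4,4,2)! = 1/2304  (running 1/2304)
⟨..|..⟩ = √(26542080/11)·(1/2304) = +0.674200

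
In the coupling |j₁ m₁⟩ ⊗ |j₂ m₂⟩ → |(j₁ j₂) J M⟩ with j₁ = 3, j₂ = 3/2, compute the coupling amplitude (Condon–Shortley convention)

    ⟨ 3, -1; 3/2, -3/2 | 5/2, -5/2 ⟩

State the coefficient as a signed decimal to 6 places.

√[6·2!4!1!/8! · 2!4!0!3!0!5!] = √(1728/7)
  +(−1)^0/∏(0,2,4,0,0,1)! = 1/48  (running 1/48)
⟨..|..⟩ = √(1728/7)·(1/48) = +0.327327

+0.327327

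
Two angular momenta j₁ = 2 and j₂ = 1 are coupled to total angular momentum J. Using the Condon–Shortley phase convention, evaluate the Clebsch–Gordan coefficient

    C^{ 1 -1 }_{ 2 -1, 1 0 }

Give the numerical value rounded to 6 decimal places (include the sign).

-0.547723

√[3·2!2!0!/5! · 1!3!1!1!0!2!] = √(6/5)
  +(−1)^1/∏(1,1,2,0,0,0)! = -1/2  (running -1/2)
⟨..|..⟩ = √(6/5)·(-1/2) = -0.547723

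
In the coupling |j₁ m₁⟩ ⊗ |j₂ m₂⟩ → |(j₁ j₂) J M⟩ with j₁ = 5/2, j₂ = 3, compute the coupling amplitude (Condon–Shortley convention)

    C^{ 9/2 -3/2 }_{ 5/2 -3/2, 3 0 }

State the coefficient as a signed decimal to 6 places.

-0.540562

triangle: 1!×4!×5!/11! = 2880/39916800
(j±m)!: 1!×4!×3!×3!×3!×6! = 3732480
prefactor² = (2J+1)×Δ×N² = 207360/77
  k=0: +1/(0!×1!×4!×3!×0!×2!) = 1/288
  k=1: −1/(1!×0!×3!×2!×1!×3!) = -1/72
Σ = -1/96  ⇒  CG² = 207360/77×(-1/96)² = 45/154
CG = −√(45/154) = -0.540562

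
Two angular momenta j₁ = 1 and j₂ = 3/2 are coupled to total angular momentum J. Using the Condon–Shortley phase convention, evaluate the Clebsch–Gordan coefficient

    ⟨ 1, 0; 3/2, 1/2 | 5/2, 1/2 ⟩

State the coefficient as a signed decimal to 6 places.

√[6·0!2!3!/6! · 1!1!2!1!3!2!] = √(12/5)
  +(−1)^0/∏(0,0,1,2,1,1)! = 1/2  (running 1/2)
⟨..|..⟩ = √(12/5)·(1/2) = +0.774597

+√(3/5) = +0.774597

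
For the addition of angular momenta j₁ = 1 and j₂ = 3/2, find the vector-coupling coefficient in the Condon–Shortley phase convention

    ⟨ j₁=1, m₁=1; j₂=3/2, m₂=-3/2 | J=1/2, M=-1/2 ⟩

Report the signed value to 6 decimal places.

+0.707107

√[2·2!0!1!/4! · 2!0!0!3!0!1!] = √(2)
  +(−1)^0/∏(0,2,0,0,0,1)! = 1/2  (running 1/2)
⟨..|..⟩ = √(2)·(1/2) = +0.707107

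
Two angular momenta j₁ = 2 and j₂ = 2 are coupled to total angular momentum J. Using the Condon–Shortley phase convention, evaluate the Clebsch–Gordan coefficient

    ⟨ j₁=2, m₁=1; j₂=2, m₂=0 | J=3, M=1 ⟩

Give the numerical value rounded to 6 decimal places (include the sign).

triangle: 1!*3!*3!/8! = 36/40320
(j±m)!: 3!*1!*2!*2!*4!*2! = 1152
prefactor² = (2J+1)*Δ*N² = 36/5
  k=0: +1/(0!*1!*1!*2!*2!*1!) = 1/4
  k=1: −1/(1!*0!*0!*1!*3!*2!) = -1/12
Σ = 1/6  ⇒  CG² = 36/5*1/6² = 1/5
CG = +√(1/5) = +0.447214

+0.447214  (= +√(1/5))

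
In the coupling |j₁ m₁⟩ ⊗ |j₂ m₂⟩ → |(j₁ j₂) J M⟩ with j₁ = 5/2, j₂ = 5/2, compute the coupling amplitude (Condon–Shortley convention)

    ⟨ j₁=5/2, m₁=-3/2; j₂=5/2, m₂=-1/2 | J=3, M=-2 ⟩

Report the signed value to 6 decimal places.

j₁+j₂−J=2  J+j₁−j₂=3  J−j₁+j₂=3  j₁+j₂+J+1=9
(j₁±m₁, j₂±m₂, J±M) = (1,4,2,3,1,5)
P² = 48
sum k=1..2:
  [1] −1/12 = -1/12
  [2] +1/24 = 1/24
S = -1/24
C² = P²·S² = 1/12 ; C = -0.288675

-0.288675  (= −√(1/12))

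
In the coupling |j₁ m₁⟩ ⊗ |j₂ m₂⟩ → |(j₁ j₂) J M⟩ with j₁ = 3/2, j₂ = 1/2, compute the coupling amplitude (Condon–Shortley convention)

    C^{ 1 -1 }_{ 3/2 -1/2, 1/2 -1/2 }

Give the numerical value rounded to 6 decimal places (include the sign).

j₁+j₂−J=1  J+j₁−j₂=2  J−j₁+j₂=0  j₁+j₂+J+1=4
(j₁±m₁, j₂±m₂, J±M) = (1,2,0,1,0,2)
P² = 1
sum k=0..0:
  [0] +1/2 = 1/2
S = 1/2
C² = P²·S² = 1/4 ; C = +0.500000

+√(1/4) ≈ +0.500000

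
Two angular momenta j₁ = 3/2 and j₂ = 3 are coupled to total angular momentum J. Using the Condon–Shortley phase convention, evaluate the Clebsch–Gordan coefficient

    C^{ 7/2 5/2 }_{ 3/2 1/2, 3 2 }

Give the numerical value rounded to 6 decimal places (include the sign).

triangle: 1!×2!×5!/9! = 240/362880
(j±m)!: 2!×1!×5!×1!×6!×1! = 172800
prefactor² = (2J+1)×Δ×N² = 6400/7
  k=0: +1/(0!×1!×1!×5!×1!×0!) = 1/120
  k=1: −1/(1!×0!×0!×4!×2!×1!) = -1/48
Σ = -1/80  ⇒  CG² = 6400/7×(-1/80)² = 1/7
CG = −√(1/7) = -0.377964

−√(1/7) ≈ -0.377964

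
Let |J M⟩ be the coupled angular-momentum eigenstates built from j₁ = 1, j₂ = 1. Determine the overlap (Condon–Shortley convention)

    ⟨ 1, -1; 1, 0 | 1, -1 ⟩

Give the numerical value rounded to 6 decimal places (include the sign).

−√(1/2) = -0.707107

j₁+j₂−J=1  J+j₁−j₂=1  J−j₁+j₂=1  j₁+j₂+J+1=4
(j₁±m₁, j₂±m₂, J±M) = (0,2,1,1,0,2)
P² = 1/2
sum k=1..1:
  [1] −1/1 = -1
S = -1
C² = P²·S² = 1/2 ; C = -0.707107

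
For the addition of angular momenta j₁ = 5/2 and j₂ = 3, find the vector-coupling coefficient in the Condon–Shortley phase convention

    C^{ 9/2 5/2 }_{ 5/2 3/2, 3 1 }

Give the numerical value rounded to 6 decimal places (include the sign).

√[10·1!4!5!/11! · 4!1!4!2!7!2!] = √(92160/11)
  +(−1)^0/∏(0,1,1,4,3,1)! = 1/144  (running 1/144)
  +(−1)^1/∏(1,0,0,3,4,2)! = -1/288  (running 1/288)
⟨..|..⟩ = √(92160/11)·(1/288) = +0.317821

+√(10/99) ≈ +0.317821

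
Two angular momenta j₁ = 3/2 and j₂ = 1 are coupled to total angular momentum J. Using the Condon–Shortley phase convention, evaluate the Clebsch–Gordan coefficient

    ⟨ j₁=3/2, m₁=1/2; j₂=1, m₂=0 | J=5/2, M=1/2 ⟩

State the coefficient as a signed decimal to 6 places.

triangle: 0!·3!·2!/6! = 12/720
(j±m)!: 2!·1!·1!·1!·3!·2! = 24
prefactor² = (2J+1)·Δ·N² = 12/5
  k=0: +1/(0!·0!·1!·1!·2!·1!) = 1/2
Σ = 1/2  ⇒  CG² = 12/5·1/2² = 3/5
CG = +√(3/5) = +0.774597

+0.774597  (= +√(3/5))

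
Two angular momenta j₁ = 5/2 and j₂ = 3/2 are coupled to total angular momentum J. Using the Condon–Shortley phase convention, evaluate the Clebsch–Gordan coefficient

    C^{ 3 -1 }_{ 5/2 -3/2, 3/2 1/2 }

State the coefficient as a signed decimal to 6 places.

−√(49/120) = -0.639010

triangle: 1!×4!×2!/8! = 48/40320
(j±m)!: 1!×4!×2!×1!×2!×4! = 2304
prefactor² = (2J+1)×Δ×N² = 96/5
  k=0: +1/(0!×1!×4!×2!×0!×0!) = 1/48
  k=1: −1/(1!×0!×3!×1!×1!×1!) = -1/6
Σ = -7/48  ⇒  CG² = 96/5×(-7/48)² = 49/120
CG = −√(49/120) = -0.639010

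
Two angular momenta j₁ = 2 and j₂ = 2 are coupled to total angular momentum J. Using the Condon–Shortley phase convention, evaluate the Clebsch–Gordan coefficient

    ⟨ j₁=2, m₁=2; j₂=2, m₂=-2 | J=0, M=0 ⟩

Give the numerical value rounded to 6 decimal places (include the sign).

triangle: 4!·0!·0!/5! = 24/120
(j±m)!: 4!·0!·0!·4!·0!·0! = 576
prefactor² = (2J+1)·Δ·N² = 576/5
  k=0: +1/(0!·4!·0!·0!·0!·0!) = 1/24
Σ = 1/24  ⇒  CG² = 576/5·1/24² = 1/5
CG = +√(1/5) = +0.447214

+√(1/5) = +0.447214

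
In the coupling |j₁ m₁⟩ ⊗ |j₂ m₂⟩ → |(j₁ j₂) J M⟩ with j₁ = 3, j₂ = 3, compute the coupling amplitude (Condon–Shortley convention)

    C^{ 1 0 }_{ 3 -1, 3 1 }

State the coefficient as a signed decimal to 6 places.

triangle: 5!·1!·1!/8! = 120/40320
(j±m)!: 2!·4!·4!·2!·1!·1! = 2304
prefactor² = (2J+1)·Δ·N² = 144/7
  k=3: −1/(3!·2!·1!·1!·0!·0!) = -1/12
  k=4: +1/(4!·1!·0!·0!·1!·1!) = 1/24
Σ = -1/24  ⇒  CG² = 144/7·(-1/24)² = 1/28
CG = −√(1/28) = -0.188982

-0.188982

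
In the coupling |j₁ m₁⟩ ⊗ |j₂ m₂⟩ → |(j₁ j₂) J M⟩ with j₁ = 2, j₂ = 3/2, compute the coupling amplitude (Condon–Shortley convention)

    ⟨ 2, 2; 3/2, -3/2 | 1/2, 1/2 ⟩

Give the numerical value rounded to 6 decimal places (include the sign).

+0.632456  (= +√(2/5))

√[2·3!1!0!/5! · 4!0!0!3!1!0!] = √(72/5)
  +(−1)^0/∏(0,3,0,0,1,0)! = 1/6  (running 1/6)
⟨..|..⟩ = √(72/5)·(1/6) = +0.632456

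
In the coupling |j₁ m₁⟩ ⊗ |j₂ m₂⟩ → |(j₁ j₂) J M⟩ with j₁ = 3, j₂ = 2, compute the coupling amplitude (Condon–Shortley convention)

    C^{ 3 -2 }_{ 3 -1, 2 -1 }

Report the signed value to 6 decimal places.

j₁+j₂−J=2  J+j₁−j₂=4  J−j₁+j₂=2  j₁+j₂+J+1=9
(j₁±m₁, j₂±m₂, J±M) = (2,4,1,3,1,5)
P² = 64
sum k=0..1:
  [0] +1/48 = 1/48
  [1] −1/12 = -1/12
S = -1/16
C² = P²·S² = 1/4 ; C = -0.500000

−√(1/4) = -0.500000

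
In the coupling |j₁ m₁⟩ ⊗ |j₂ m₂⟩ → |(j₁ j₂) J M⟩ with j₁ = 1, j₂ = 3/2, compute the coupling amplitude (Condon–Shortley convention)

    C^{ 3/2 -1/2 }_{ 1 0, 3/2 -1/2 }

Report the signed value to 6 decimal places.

+0.258199  (= +√(1/15))

√[4·1!1!2!/5! · 1!1!1!2!1!2!] = √(4/15)
  +(−1)^0/∏(0,1,1,1,0,1)! = 1  (running 1)
  +(−1)^1/∏(1,0,0,0,1,2)! = -1/2  (running 1/2)
⟨..|..⟩ = √(4/15)·(1/2) = +0.258199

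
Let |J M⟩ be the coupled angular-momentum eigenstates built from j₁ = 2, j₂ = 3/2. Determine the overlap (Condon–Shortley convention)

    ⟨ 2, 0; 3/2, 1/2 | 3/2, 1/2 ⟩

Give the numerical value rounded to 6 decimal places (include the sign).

-0.447214

j₁+j₂−J=2  J+j₁−j₂=2  J−j₁+j₂=1  j₁+j₂+J+1=6
(j₁±m₁, j₂±m₂, J±M) = (2,2,2,1,2,1)
P² = 16/45
sum k=1..2:
  [1] −1/1 = -1
  [2] +1/4 = 1/4
S = -3/4
C² = P²·S² = 1/5 ; C = -0.447214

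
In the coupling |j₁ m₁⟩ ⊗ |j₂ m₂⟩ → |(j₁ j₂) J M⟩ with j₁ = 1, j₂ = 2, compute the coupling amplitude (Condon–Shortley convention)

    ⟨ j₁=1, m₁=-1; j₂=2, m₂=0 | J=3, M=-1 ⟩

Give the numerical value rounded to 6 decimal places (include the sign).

+√(2/5) = +0.632456

√[7·0!2!4!/7! · 0!2!2!2!2!4!] = √(128/5)
  +(−1)^0/∏(0,0,2,2,0,2)! = 1/8  (running 1/8)
⟨..|..⟩ = √(128/5)·(1/8) = +0.632456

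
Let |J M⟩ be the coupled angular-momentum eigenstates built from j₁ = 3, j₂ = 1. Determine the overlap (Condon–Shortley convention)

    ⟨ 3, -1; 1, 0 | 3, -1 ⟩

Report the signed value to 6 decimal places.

−√(1/12) ≈ -0.288675

triangle: 1!·5!·1!/8! = 120/40320
(j±m)!: 2!·4!·1!·1!·2!·4! = 2304
prefactor² = (2J+1)·Δ·N² = 48
  k=0: +1/(0!·1!·4!·1!·1!·0!) = 1/24
  k=1: −1/(1!·0!·3!·0!·2!·1!) = -1/12
Σ = -1/24  ⇒  CG² = 48·(-1/24)² = 1/12
CG = −√(1/12) = -0.288675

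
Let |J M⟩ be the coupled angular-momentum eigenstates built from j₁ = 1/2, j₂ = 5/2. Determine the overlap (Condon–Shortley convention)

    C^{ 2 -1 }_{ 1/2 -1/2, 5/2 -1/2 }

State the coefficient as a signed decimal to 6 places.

−√(1/3) = -0.577350

√[5·1!0!4!/6! · 0!1!2!3!1!3!] = √(12)
  +(−1)^1/∏(1,0,0,1,0,3)! = -1/6  (running -1/6)
⟨..|..⟩ = √(12)·(-1/6) = -0.577350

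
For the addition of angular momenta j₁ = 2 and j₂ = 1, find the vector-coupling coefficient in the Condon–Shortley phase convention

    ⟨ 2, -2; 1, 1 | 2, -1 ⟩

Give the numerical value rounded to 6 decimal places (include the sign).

j₁+j₂−J=1  J+j₁−j₂=3  J−j₁+j₂=1  j₁+j₂+J+1=6
(j₁±m₁, j₂±m₂, J±M) = (0,4,2,0,1,3)
P² = 12
sum k=1..1:
  [1] −1/6 = -1/6
S = -1/6
C² = P²·S² = 1/3 ; C = -0.577350

−√(1/3) = -0.577350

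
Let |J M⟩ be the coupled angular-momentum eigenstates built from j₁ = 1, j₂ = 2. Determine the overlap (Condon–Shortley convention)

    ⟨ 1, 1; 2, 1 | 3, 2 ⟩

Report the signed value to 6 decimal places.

√[7·0!2!4!/7! · 2!0!3!1!5!1!] = √(96)
  +(−1)^0/∏(0,0,0,3,2,1)! = 1/12  (running 1/12)
⟨..|..⟩ = √(96)·(1/12) = +0.816497

+√(2/3) = +0.816497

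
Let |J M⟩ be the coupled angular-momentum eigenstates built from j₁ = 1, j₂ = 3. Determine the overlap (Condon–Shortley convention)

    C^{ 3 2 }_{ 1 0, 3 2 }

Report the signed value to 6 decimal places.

-0.577350  (= −√(1/3))

√[7·1!1!5!/8! · 1!1!5!1!5!1!] = √(300)
  +(−1)^0/∏(0,1,1,5,0,0)! = 1/120  (running 1/120)
  +(−1)^1/∏(1,0,0,4,1,1)! = -1/24  (running -1/30)
⟨..|..⟩ = √(300)·(-1/30) = -0.577350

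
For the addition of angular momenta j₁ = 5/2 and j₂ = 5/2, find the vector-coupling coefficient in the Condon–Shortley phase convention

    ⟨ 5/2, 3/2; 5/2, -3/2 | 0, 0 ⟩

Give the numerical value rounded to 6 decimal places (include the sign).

√[1·5!0!0!/6! · 4!1!1!4!0!0!] = √(96)
  +(−1)^1/∏(1,4,0,0,0,0)! = -1/24  (running -1/24)
⟨..|..⟩ = √(96)·(-1/24) = -0.408248

−√(1/6) = -0.408248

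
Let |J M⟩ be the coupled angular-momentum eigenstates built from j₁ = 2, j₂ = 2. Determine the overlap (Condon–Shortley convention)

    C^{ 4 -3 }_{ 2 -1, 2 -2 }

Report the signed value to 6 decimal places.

triangle: 0!×4!×4!/9! = 576/362880
(j±m)!: 1!×3!×0!×4!×1!×7! = 725760
prefactor² = (2J+1)×Δ×N² = 10368
  k=0: +1/(0!×0!×3!×0!×1!×4!) = 1/144
Σ = 1/144  ⇒  CG² = 10368×1/144² = 1/2
CG = +√(1/2) = +0.707107

+0.707107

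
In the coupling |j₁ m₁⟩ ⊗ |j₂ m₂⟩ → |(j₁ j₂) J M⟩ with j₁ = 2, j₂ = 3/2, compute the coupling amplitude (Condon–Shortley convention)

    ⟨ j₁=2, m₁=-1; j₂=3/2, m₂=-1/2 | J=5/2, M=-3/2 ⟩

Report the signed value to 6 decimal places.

−√(1/35) = -0.169031

j₁+j₂−J=1  J+j₁−j₂=3  J−j₁+j₂=2  j₁+j₂+J+1=7
(j₁±m₁, j₂±m₂, J±M) = (1,3,1,2,1,4)
P² = 144/35
sum k=0..1:
  [0] +1/6 = 1/6
  [1] −1/4 = -1/4
S = -1/12
C² = P²·S² = 1/35 ; C = -0.169031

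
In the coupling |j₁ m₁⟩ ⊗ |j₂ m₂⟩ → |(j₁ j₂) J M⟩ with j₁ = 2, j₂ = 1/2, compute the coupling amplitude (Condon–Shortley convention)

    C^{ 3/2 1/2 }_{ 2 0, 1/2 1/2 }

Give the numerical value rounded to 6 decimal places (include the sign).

-0.632456

√[4·1!3!0!/5! · 2!2!1!0!2!1!] = √(8/5)
  +(−1)^1/∏(1,0,1,0,2,0)! = -1/2  (running -1/2)
⟨..|..⟩ = √(8/5)·(-1/2) = -0.632456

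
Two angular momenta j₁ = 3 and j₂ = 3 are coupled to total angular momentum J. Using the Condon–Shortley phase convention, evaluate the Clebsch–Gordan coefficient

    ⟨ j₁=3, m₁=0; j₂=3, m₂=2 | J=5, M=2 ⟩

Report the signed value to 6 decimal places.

−√(1/3) ≈ -0.577350

triangle: 1!*5!*5!/12! = 14400/479001600
(j±m)!: 3!*3!*5!*1!*7!*3! = 130636800
prefactor² = (2J+1)*Δ*N² = 43200
  k=0: +1/(0!*1!*3!*5!*2!*0!) = 1/1440
  k=1: −1/(1!*0!*2!*4!*3!*1!) = -1/288
Σ = -1/360  ⇒  CG² = 43200*(-1/360)² = 1/3
CG = −√(1/3) = -0.577350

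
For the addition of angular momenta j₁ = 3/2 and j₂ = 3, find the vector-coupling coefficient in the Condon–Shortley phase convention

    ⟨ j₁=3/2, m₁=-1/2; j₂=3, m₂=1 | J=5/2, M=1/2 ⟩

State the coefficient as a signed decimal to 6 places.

-0.119523  (= −√(1/70))

√[6·2!1!4!/8! · 1!2!4!2!3!2!] = √(288/35)
  +(−1)^1/∏(1,1,1,3,0,1)! = -1/6  (running -1/6)
  +(−1)^2/∏(2,0,0,2,1,2)! = 1/8  (running -1/24)
⟨..|..⟩ = √(288/35)·(-1/24) = -0.119523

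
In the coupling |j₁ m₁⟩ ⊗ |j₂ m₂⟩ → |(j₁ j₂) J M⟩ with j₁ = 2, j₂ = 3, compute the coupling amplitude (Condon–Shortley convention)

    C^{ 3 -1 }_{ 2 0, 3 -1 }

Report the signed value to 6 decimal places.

triangle: 2!×2!×4!/9! = 96/362880
(j±m)!: 2!×2!×2!×4!×2!×4! = 9216
prefactor² = (2J+1)×Δ×N² = 256/15
  k=0: +1/(0!×2!×2!×2!×0!×2!) = 1/16
  k=1: −1/(1!×1!×1!×1!×1!×3!) = -1/6
  k=2: +1/(2!×0!×0!×0!×2!×4!) = 1/96
Σ = -3/32  ⇒  CG² = 256/15×(-3/32)² = 3/20
CG = −√(3/20) = -0.387298

−√(3/20) = -0.387298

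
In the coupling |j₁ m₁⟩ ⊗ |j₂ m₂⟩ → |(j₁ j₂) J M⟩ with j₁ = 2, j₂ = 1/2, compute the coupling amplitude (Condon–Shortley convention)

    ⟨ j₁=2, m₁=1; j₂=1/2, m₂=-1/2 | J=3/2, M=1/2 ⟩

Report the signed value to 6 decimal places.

triangle: 1!*3!*0!/5! = 6/120
(j±m)!: 3!*1!*0!*1!*2!*1! = 12
prefactor² = (2J+1)*Δ*N² = 12/5
  k=0: +1/(0!*1!*1!*0!*2!*0!) = 1/2
Σ = 1/2  ⇒  CG² = 12/5*1/2² = 3/5
CG = +√(3/5) = +0.774597

+0.774597  (= +√(3/5))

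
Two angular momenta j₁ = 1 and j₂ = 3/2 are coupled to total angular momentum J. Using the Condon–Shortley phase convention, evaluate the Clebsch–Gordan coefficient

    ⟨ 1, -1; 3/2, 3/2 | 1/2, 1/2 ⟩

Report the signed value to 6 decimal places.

+√(1/2) = +0.707107

j₁+j₂−J=2  J+j₁−j₂=0  J−j₁+j₂=1  j₁+j₂+J+1=4
(j₁±m₁, j₂±m₂, J±M) = (0,2,3,0,1,0)
P² = 2
sum k=2..2:
  [2] +1/2 = 1/2
S = 1/2
C² = P²·S² = 1/2 ; C = +0.707107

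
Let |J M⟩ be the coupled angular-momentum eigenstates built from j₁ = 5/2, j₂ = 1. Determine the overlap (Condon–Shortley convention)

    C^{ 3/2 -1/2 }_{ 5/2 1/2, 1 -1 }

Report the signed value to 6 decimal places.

√[4·2!3!0!/6! · 3!2!0!2!1!2!] = √(16/5)
  +(−1)^0/∏(0,2,2,0,1,0)! = 1/4  (running 1/4)
⟨..|..⟩ = √(16/5)·(1/4) = +0.447214

+0.447214  (= +√(1/5))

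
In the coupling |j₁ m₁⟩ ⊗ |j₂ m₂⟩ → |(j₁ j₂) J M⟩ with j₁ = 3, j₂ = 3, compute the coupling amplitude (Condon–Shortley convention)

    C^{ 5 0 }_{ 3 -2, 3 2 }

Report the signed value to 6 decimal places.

triangle: 1!·5!·5!/12! = 14400/479001600
(j±m)!: 1!·5!·5!·1!·5!·5! = 207360000
prefactor² = (2J+1)·Δ·N² = 480000/7
  k=0: +1/(0!·1!·5!·5!·0!·0!) = 1/14400
  k=1: −1/(1!·0!·4!·4!·1!·1!) = -1/576
Σ = -1/600  ⇒  CG² = 480000/7·(-1/600)² = 4/21
CG = −√(4/21) = -0.436436

−√(4/21) ≈ -0.436436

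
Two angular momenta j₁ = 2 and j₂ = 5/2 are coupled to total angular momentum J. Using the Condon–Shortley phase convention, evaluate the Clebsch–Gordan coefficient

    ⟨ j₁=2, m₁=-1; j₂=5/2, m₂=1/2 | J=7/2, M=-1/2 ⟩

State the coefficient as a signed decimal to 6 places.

−√(14/45) ≈ -0.557773

j₁+j₂−J=1  J+j₁−j₂=3  J−j₁+j₂=4  j₁+j₂+J+1=9
(j₁±m₁, j₂±m₂, J±M) = (1,3,3,2,3,4)
P² = 1152/35
sum k=0..1:
  [0] +1/36 = 1/36
  [1] −1/8 = -1/8
S = -7/72
C² = P²·S² = 14/45 ; C = -0.557773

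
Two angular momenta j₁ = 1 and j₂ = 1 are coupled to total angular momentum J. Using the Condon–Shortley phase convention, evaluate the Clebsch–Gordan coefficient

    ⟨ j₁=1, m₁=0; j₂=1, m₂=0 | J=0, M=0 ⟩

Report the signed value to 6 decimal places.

−√(1/3) ≈ -0.577350

√[1·2!0!0!/3! · 1!1!1!1!0!0!] = √(1/3)
  +(−1)^1/∏(1,1,0,0,0,0)! = -1  (running -1)
⟨..|..⟩ = √(1/3)·(-1) = -0.577350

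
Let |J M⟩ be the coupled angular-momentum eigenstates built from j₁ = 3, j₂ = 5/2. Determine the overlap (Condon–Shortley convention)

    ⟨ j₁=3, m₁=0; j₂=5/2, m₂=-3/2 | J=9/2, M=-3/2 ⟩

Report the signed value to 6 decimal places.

j₁+j₂−J=1  J+j₁−j₂=5  J−j₁+j₂=4  j₁+j₂+J+1=11
(j₁±m₁, j₂±m₂, J±M) = (3,3,1,4,3,6)
P² = 207360/77
sum k=0..1:
  [0] +1/72 = 1/72
  [1] −1/288 = -1/288
S = 1/96
C² = P²·S² = 45/154 ; C = +0.540562

+√(45/154) ≈ +0.540562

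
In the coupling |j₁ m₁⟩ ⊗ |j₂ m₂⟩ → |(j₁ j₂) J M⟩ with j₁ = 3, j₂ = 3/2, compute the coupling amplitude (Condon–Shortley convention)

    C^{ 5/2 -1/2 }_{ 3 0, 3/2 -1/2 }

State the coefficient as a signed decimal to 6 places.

√[6·2!4!1!/8! · 3!3!1!2!2!3!] = √(216/35)
  +(−1)^0/∏(0,2,3,1,1,0)! = 1/12  (running 1/12)
  +(−1)^1/∏(1,1,2,0,2,1)! = -1/4  (running -1/6)
⟨..|..⟩ = √(216/35)·(-1/6) = -0.414039

-0.414039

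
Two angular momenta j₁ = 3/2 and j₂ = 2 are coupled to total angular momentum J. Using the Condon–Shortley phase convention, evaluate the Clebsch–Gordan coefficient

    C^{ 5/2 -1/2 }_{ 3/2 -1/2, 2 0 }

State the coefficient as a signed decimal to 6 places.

j₁+j₂−J=1  J+j₁−j₂=2  J−j₁+j₂=3  j₁+j₂+J+1=7
(j₁±m₁, j₂±m₂, J±M) = (1,2,2,2,2,3)
P² = 48/35
sum k=0..1:
  [0] +1/4 = 1/4
  [1] −1/2 = -1/2
S = -1/4
C² = P²·S² = 3/35 ; C = -0.292770

−√(3/35) = -0.292770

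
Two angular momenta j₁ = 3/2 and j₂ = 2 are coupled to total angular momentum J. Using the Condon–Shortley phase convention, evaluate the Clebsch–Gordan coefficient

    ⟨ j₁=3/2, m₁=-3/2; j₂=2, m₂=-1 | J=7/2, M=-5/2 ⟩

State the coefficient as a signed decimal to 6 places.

+0.755929  (= +√(4/7))

j₁+j₂−J=0  J+j₁−j₂=3  J−j₁+j₂=4  j₁+j₂+J+1=8
(j₁±m₁, j₂±m₂, J±M) = (0,3,1,3,1,6)
P² = 5184/7
sum k=0..0:
  [0] +1/36 = 1/36
S = 1/36
C² = P²·S² = 4/7 ; C = +0.755929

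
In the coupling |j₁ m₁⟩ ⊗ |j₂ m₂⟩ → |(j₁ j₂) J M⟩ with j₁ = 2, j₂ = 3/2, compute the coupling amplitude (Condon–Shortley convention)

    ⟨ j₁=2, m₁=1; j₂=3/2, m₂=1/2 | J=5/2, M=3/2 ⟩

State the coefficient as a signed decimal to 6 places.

√[6·1!3!2!/7! · 3!1!2!1!4!1!] = √(144/35)
  +(−1)^0/∏(0,1,1,2,2,0)! = 1/4  (running 1/4)
  +(−1)^1/∏(1,0,0,1,3,1)! = -1/6  (running 1/12)
⟨..|..⟩ = √(144/35)·(1/12) = +0.169031

+√(1/35) = +0.169031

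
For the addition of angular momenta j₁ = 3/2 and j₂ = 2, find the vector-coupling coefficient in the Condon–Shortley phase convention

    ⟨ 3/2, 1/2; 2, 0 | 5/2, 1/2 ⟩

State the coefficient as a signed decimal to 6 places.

triangle: 1!×2!×3!/7! = 12/5040
(j±m)!: 2!×1!×2!×2!×3!×2! = 96
prefactor² = (2J+1)×Δ×N² = 48/35
  k=0: +1/(0!×1!×1!×2!×1!×1!) = 1/2
  k=1: −1/(1!×0!×0!×1!×2!×2!) = -1/4
Σ = 1/4  ⇒  CG² = 48/35×1/4² = 3/35
CG = +√(3/35) = +0.292770

+√(3/35) = +0.292770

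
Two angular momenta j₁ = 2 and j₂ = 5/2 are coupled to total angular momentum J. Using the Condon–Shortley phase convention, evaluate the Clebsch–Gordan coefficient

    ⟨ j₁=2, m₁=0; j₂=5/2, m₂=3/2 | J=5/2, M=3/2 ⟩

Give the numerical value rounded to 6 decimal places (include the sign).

√[6·2!2!3!/8! · 2!2!4!1!4!1!] = √(288/35)
  +(−1)^1/∏(1,1,1,3,1,0)! = -1/6  (running -1/6)
  +(−1)^2/∏(2,0,0,2,2,1)! = 1/8  (running -1/24)
⟨..|..⟩ = √(288/35)·(-1/24) = -0.119523

−√(1/70) ≈ -0.119523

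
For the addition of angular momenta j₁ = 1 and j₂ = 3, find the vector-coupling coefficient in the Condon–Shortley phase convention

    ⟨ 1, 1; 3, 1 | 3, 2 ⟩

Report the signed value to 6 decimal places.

√[7·1!1!5!/8! · 2!0!4!2!5!1!] = √(240)
  +(−1)^0/∏(0,1,0,4,1,1)! = 1/24  (running 1/24)
⟨..|..⟩ = √(240)·(1/24) = +0.645497

+0.645497  (= +√(5/12))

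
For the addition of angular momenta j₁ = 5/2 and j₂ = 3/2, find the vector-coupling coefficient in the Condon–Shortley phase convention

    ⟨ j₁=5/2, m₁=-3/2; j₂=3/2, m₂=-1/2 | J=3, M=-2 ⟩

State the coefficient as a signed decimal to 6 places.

j₁+j₂−J=1  J+j₁−j₂=4  J−j₁+j₂=2  j₁+j₂+J+1=8
(j₁±m₁, j₂±m₂, J±M) = (1,4,1,2,1,5)
P² = 48
sum k=0..1:
  [0] +1/24 = 1/24
  [1] −1/12 = -1/12
S = -1/24
C² = P²·S² = 1/12 ; C = -0.288675

−√(1/12) ≈ -0.288675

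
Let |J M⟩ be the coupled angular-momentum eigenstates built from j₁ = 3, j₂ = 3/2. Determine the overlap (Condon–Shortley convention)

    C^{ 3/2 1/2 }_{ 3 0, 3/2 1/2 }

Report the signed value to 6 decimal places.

√[4·3!3!0!/7! · 3!3!2!1!2!1!] = √(144/35)
  +(−1)^2/∏(2,1,1,0,2,0)! = 1/4  (running 1/4)
⟨..|..⟩ = √(144/35)·(1/4) = +0.507093

+√(9/35) ≈ +0.507093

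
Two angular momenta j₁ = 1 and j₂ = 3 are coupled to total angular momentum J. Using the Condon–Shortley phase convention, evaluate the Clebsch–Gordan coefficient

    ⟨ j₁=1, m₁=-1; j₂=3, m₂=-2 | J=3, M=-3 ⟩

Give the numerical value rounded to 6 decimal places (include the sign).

-0.500000

j₁+j₂−J=1  J+j₁−j₂=1  J−j₁+j₂=5  j₁+j₂+J+1=8
(j₁±m₁, j₂±m₂, J±M) = (0,2,1,5,0,6)
P² = 3600
sum k=1..1:
  [1] −1/120 = -1/120
S = -1/120
C² = P²·S² = 1/4 ; C = -0.500000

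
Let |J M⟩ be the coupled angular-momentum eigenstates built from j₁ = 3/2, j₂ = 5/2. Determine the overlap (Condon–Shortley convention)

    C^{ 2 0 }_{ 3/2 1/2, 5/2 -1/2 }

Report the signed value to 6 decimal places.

-0.267261

j₁+j₂−J=2  J+j₁−j₂=1  J−j₁+j₂=3  j₁+j₂+J+1=7
(j₁±m₁, j₂±m₂, J±M) = (2,1,2,3,2,2)
P² = 8/7
sum k=0..1:
  [0] +1/4 = 1/4
  [1] −1/2 = -1/2
S = -1/4
C² = P²·S² = 1/14 ; C = -0.267261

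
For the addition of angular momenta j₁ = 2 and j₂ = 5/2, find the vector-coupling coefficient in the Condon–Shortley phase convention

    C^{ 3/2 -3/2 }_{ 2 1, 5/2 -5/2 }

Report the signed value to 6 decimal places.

+√(2/7) ≈ +0.534522

triangle: 3!*1!*2!/7! = 12/5040
(j±m)!: 3!*1!*0!*5!*0!*3! = 4320
prefactor² = (2J+1)*Δ*N² = 288/7
  k=0: +1/(0!*3!*1!*0!*0!*2!) = 1/12
Σ = 1/12  ⇒  CG² = 288/7*1/12² = 2/7
CG = +√(2/7) = +0.534522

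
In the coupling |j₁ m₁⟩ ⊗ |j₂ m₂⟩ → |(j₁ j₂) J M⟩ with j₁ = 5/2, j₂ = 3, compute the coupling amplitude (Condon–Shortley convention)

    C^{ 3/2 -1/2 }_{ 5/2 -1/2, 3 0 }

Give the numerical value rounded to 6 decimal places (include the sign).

+√(4/35) ≈ +0.338062

j₁+j₂−J=4  J+j₁−j₂=1  J−j₁+j₂=2  j₁+j₂+J+1=8
(j₁±m₁, j₂±m₂, J±M) = (2,3,3,3,1,2)
P² = 144/35
sum k=2..3:
  [2] +1/4 = 1/4
  [3] −1/12 = -1/12
S = 1/6
C² = P²·S² = 4/35 ; C = +0.338062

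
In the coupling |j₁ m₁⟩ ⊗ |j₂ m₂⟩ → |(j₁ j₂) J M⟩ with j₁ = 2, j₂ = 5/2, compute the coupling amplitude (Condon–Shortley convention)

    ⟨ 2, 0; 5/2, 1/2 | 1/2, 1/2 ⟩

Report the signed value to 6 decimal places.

+0.447214

√[2·4!0!1!/6! · 2!2!3!2!1!0!] = √(16/5)
  +(−1)^2/∏(2,2,0,1,0,0)! = 1/4  (running 1/4)
⟨..|..⟩ = √(16/5)·(1/4) = +0.447214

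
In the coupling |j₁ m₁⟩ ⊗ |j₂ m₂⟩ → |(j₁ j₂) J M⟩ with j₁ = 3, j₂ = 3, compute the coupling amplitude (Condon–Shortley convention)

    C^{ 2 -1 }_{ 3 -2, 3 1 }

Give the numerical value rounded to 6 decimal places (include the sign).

−√(5/28) = -0.422577

j₁+j₂−J=4  J+j₁−j₂=2  J−j₁+j₂=2  j₁+j₂+J+1=9
(j₁±m₁, j₂±m₂, J±M) = (1,5,4,2,1,3)
P² = 320/7
sum k=3..4:
  [3] −1/12 = -1/12
  [4] +1/48 = 1/48
S = -1/16
C² = P²·S² = 5/28 ; C = -0.422577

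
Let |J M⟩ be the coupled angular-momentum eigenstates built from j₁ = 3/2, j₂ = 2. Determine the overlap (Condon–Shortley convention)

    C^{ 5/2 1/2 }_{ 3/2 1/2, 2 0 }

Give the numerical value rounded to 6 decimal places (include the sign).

j₁+j₂−J=1  J+j₁−j₂=2  J−j₁+j₂=3  j₁+j₂+J+1=7
(j₁±m₁, j₂±m₂, J±M) = (2,1,2,2,3,2)
P² = 48/35
sum k=0..1:
  [0] +1/2 = 1/2
  [1] −1/4 = -1/4
S = 1/4
C² = P²·S² = 3/35 ; C = +0.292770

+0.292770  (= +√(3/35))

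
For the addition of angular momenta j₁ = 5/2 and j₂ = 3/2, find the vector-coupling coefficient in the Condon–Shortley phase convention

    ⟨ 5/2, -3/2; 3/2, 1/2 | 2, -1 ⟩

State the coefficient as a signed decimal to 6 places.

+0.154303

triangle: 2!*3!*1!/7! = 12/5040
(j±m)!: 1!*4!*2!*1!*1!*3! = 288
prefactor² = (2J+1)*Δ*N² = 24/7
  k=1: −1/(1!*1!*3!*1!*0!*0!) = -1/6
  k=2: +1/(2!*0!*2!*0!*1!*1!) = 1/4
Σ = 1/12  ⇒  CG² = 24/7*1/12² = 1/42
CG = +√(1/42) = +0.154303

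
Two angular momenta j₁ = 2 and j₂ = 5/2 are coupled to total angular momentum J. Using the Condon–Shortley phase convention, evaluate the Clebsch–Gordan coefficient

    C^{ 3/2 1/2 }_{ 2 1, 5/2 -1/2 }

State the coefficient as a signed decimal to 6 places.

-0.487950  (= −√(5/21))

√[4·3!1!2!/7! · 3!1!2!3!2!1!] = √(48/35)
  +(−1)^0/∏(0,3,1,2,0,0)! = 1/12  (running 1/12)
  +(−1)^1/∏(1,2,0,1,1,1)! = -1/2  (running -5/12)
⟨..|..⟩ = √(48/35)·(-5/12) = -0.487950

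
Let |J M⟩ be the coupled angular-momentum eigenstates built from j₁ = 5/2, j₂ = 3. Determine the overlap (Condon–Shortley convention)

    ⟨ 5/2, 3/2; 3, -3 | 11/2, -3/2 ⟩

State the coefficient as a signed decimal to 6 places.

+0.123091

√[12·0!5!6!/12! · 4!1!0!6!4!7!] = √(49766400/11)
  +(−1)^0/∏(0,0,1,0,4,6)! = 1/17280  (running 1/17280)
⟨..|..⟩ = √(49766400/11)·(1/17280) = +0.123091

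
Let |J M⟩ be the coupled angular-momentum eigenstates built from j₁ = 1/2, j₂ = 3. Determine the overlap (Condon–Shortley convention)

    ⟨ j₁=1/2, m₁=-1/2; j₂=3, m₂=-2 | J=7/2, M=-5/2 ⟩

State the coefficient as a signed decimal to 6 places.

triangle: 0!·1!·6!/8! = 720/40320
(j±m)!: 0!·1!·1!·5!·1!·6! = 86400
prefactor² = (2J+1)·Δ·N² = 86400/7
  k=0: +1/(0!·0!·1!·1!·0!·5!) = 1/120
Σ = 1/120  ⇒  CG² = 86400/7·1/120² = 6/7
CG = +√(6/7) = +0.925820

+√(6/7) = +0.925820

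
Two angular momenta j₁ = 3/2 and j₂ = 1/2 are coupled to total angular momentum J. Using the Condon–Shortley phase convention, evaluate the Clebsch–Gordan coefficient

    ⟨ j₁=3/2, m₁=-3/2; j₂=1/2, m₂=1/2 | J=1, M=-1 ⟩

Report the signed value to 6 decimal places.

-0.866025  (= −√(3/4))

√[3·1!2!0!/4! · 0!3!1!0!0!2!] = √(3)
  +(−1)^1/∏(1,0,2,0,0,0)! = -1/2  (running -1/2)
⟨..|..⟩ = √(3)·(-1/2) = -0.866025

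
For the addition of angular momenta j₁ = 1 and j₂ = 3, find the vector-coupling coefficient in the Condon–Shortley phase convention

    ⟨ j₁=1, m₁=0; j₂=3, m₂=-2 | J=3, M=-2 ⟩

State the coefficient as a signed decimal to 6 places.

j₁+j₂−J=1  J+j₁−j₂=1  J−j₁+j₂=5  j₁+j₂+J+1=8
(j₁±m₁, j₂±m₂, J±M) = (1,1,1,5,1,5)
P² = 300
sum k=0..1:
  [0] +1/24 = 1/24
  [1] −1/120 = -1/120
S = 1/30
C² = P²·S² = 1/3 ; C = +0.577350

+0.577350  (= +√(1/3))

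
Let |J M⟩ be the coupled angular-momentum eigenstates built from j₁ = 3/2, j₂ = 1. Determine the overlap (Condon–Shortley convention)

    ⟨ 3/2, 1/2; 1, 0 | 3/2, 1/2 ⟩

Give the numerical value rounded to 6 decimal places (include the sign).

+√(1/15) = +0.258199

triangle: 1!×2!×1!/5! = 2/120
(j±m)!: 2!×1!×1!×1!×2!×1! = 4
prefactor² = (2J+1)×Δ×N² = 4/15
  k=0: +1/(0!×1!×1!×1!×1!×0!) = 1
  k=1: −1/(1!×0!×0!×0!×2!×1!) = -1/2
Σ = 1/2  ⇒  CG² = 4/15×1/2² = 1/15
CG = +√(1/15) = +0.258199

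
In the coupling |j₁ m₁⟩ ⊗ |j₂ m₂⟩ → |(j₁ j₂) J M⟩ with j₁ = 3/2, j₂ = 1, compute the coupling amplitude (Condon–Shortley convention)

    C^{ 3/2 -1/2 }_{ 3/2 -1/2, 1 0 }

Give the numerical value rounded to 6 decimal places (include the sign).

√[4·1!2!1!/5! · 1!2!1!1!1!2!] = √(4/15)
  +(−1)^0/∏(0,1,2,1,0,0)! = 1/2  (running 1/2)
  +(−1)^1/∏(1,0,1,0,1,1)! = -1  (running -1/2)
⟨..|..⟩ = √(4/15)·(-1/2) = -0.258199

−√(1/15) = -0.258199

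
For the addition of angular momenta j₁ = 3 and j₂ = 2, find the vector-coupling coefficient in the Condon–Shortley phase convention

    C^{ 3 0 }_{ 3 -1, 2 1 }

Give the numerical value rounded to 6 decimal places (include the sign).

+0.182574

√[7·2!4!2!/9! · 2!4!3!1!3!3!] = √(96/5)
  +(−1)^1/∏(1,1,3,2,1,0)! = -1/12  (running -1/12)
  +(−1)^2/∏(2,0,2,1,2,1)! = 1/8  (running 1/24)
⟨..|..⟩ = √(96/5)·(1/24) = +0.182574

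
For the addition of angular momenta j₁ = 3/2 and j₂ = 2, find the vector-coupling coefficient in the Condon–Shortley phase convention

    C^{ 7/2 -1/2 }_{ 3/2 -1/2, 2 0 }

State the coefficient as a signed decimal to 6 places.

triangle: 0!×3!×4!/8! = 144/40320
(j±m)!: 1!×2!×2!×2!×3!×4! = 1152
prefactor² = (2J+1)×Δ×N² = 1152/35
  k=0: +1/(0!×0!×2!×2!×1!×2!) = 1/8
Σ = 1/8  ⇒  CG² = 1152/35×1/8² = 18/35
CG = +√(18/35) = +0.717137

+√(18/35) ≈ +0.717137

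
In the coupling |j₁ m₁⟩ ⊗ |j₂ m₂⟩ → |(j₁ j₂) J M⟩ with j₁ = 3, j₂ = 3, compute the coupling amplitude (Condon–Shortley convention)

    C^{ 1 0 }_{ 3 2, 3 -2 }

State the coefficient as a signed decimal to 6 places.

triangle: 5!×1!×1!/8! = 120/40320
(j±m)!: 5!×1!×1!×5!×1!×1! = 14400
prefactor² = (2J+1)×Δ×N² = 900/7
  k=0: +1/(0!×5!×1!×1!×0!×0!) = 1/120
  k=1: −1/(1!×4!×0!×0!×1!×1!) = -1/24
Σ = -1/30  ⇒  CG² = 900/7×(-1/30)² = 1/7
CG = −√(1/7) = -0.377964

−√(1/7) = -0.377964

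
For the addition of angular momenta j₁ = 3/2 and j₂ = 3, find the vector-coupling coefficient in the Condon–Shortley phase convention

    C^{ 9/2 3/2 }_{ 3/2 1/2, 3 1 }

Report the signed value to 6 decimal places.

+0.731925  (= +√(15/28))

√[10·0!3!6!/10! · 2!1!4!2!6!3!] = √(34560/7)
  +(−1)^0/∏(0,0,1,4,2,2)! = 1/96  (running 1/96)
⟨..|..⟩ = √(34560/7)·(1/96) = +0.731925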